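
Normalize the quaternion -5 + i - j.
-0.9623 + 0.1925i - 0.1925j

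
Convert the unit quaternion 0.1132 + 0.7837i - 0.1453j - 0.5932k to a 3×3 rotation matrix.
[[0.254, -0.0934, -0.9627], [-0.362, -0.9321, -0.005], [-0.8969, 0.3498, -0.2706]]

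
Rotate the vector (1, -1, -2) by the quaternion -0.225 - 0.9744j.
(-1.776, -1, 1.359)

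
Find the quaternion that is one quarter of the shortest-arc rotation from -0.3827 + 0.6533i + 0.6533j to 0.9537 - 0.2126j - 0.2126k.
-0.5968 + 0.533i + 0.5964j + 0.0634k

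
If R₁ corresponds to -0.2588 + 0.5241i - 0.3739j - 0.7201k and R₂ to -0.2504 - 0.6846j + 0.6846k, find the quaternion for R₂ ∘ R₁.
0.3018 + 0.6177i + 0.6296j + 0.3619k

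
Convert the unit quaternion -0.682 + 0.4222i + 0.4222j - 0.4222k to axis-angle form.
axis = (√3/3, √3/3, -√3/3), θ = 266°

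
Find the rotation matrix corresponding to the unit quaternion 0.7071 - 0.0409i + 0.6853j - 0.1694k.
[[0.0033, 0.1835, 0.983], [-0.2956, 0.9393, -0.1743], [-0.9553, -0.29, 0.0574]]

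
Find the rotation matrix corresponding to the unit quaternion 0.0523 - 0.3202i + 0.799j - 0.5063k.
[[-0.7895, -0.4587, 0.4078], [-0.5646, 0.2823, -0.7756], [0.2407, -0.8426, -0.4819]]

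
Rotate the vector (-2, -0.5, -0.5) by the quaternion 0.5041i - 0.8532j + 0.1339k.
(1.346, 1.607, 0.326)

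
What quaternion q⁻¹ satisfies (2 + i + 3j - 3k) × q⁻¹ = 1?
0.087 - 0.0435i - 0.1304j + 0.1304k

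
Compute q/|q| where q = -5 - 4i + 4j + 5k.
-0.5522 - 0.4417i + 0.4417j + 0.5522k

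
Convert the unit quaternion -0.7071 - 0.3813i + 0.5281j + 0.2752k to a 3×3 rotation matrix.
[[0.2908, -0.0135, -0.9567], [-0.7919, 0.5578, -0.2486], [0.537, 0.8299, 0.1514]]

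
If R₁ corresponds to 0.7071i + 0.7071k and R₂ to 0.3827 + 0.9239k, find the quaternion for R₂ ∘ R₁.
-0.6533 + 0.2706i + 0.6533j + 0.2706k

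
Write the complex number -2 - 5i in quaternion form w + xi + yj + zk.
-2 - 5i + 0j + 0k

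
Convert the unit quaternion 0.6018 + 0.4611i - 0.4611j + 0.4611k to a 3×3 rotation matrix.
[[0.1495, -0.9802, -0.1298], [0.1298, 0.1495, -0.9802], [0.9802, 0.1298, 0.1495]]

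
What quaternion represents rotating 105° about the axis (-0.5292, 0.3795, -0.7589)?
0.6088 - 0.4198i + 0.3011j - 0.6021k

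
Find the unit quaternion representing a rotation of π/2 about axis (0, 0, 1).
0.7071 + 0.7071k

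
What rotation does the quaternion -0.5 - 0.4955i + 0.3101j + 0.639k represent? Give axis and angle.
axis = (-0.5722, 0.3581, 0.7379), θ = 4π/3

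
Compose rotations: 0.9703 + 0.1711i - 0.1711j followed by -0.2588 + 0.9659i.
-0.4164 + 0.8929i + 0.0443j - 0.1653k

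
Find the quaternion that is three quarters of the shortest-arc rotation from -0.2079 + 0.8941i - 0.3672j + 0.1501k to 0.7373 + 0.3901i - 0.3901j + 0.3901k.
0.55 + 0.6045i - 0.44j + 0.3722k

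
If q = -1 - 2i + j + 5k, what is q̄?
-1 + 2i - j - 5k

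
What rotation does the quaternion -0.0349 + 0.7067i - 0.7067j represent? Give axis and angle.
axis = (√2/2, -√2/2, 0), θ = 184°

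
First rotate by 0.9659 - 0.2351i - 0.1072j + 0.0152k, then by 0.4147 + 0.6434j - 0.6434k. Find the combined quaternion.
0.4793 - 0.1567i + 0.7283j - 0.4639k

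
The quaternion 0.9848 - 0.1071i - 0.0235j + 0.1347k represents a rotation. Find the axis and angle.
axis = (-0.6166, -0.1353, 0.7755), θ = 20°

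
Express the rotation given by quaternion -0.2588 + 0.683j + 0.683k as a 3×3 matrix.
[[-0.866, 0.3535, -0.3535], [-0.3535, 0.067, 0.933], [0.3535, 0.933, 0.067]]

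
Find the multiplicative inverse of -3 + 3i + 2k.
-0.1364 - 0.1364i - 0.0909k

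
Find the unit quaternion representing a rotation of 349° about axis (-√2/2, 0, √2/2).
-0.9954 - 0.0678i + 0.0678k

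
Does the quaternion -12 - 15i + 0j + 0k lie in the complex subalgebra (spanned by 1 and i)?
Yes. The quaternion -12 - 15i has j- and k-coefficients y = z = 0, so it lies in the complex subalgebra spanned by 1 and i.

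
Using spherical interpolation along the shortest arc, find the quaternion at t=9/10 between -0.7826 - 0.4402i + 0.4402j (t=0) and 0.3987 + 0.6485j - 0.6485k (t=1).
-0.5127 - 0.0677i - 0.5704j + 0.6381k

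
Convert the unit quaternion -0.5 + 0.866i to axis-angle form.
axis = (1, 0, 0), θ = 4π/3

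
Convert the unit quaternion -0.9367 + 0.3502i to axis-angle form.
axis = (1, 0, 0), θ = 319°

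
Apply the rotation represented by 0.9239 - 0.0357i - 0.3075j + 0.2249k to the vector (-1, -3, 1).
(-0.113, -3.199, 0.869)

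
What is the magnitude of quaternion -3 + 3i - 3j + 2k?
√31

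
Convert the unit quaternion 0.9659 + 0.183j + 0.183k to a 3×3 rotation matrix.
[[0.866, -0.3535, 0.3535], [0.3535, 0.933, 0.067], [-0.3535, 0.067, 0.933]]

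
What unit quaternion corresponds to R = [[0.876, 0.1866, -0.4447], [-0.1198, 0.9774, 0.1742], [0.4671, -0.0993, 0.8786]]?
0.9659 - 0.0708i - 0.236j - 0.0793k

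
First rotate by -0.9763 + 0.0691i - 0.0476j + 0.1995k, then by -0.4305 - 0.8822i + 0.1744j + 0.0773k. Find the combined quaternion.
0.4741 + 0.87i + 0.0316j - 0.1314k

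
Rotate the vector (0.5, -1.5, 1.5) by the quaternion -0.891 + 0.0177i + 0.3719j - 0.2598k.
(-0.039, -1.301, 1.748)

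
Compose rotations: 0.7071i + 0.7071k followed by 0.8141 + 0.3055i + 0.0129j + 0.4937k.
-0.5651 + 0.5848i + 0.1331j + 0.5665k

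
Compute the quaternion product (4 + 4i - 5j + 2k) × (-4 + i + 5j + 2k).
1 - 32i + 34j + 25k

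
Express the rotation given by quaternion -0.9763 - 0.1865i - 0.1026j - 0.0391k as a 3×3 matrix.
[[0.9759, -0.0381, 0.2149], [0.1146, 0.9274, -0.3561], [-0.1858, 0.3722, 0.9094]]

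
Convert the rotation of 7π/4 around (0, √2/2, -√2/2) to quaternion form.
-0.9239 + 0.2706j - 0.2706k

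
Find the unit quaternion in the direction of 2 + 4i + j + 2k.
0.4 + 0.8i + 0.2j + 0.4k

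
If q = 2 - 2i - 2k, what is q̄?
2 + 2i + 2k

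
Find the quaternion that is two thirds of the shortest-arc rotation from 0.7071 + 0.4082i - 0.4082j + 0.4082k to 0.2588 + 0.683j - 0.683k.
0.0954 + 0.1697i - 0.6936j + 0.6936k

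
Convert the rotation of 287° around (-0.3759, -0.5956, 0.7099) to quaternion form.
-0.8039 - 0.2236i - 0.3543j + 0.4223k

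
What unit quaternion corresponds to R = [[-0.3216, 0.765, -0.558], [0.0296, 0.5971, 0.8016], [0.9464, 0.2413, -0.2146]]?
0.515 - 0.272i - 0.7303j - 0.357k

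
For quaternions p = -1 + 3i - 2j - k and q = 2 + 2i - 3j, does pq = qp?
No: pq = -14 + i - 3j - 7k ≠ -14 + 7i + j + 3k = qp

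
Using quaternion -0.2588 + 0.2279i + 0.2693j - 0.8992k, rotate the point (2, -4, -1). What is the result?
(0.396, 4.427, 1.117)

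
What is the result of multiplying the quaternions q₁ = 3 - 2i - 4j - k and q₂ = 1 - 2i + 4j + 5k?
20 - 24i + 20j - 2k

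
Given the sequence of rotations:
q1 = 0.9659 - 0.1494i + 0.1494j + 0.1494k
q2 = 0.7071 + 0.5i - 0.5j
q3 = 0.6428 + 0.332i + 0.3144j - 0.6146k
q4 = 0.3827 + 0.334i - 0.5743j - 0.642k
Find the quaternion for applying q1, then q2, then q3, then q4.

q2 · q1 = 0.8324 + 0.3026i - 0.452j + 0.1056k
q3 · q2 · q1 = 0.6416 + 0.2263i - 0.2499j - 0.6889k
q4 · q3 · q2 · q1 = -0.4158 + 0.5361i - 0.3793j - 0.6291k
-0.4158 + 0.5361i - 0.3793j - 0.6291k


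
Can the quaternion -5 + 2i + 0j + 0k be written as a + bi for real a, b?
Yes. The quaternion -5 + 2i has j- and k-coefficients y = z = 0, so it lies in the complex subalgebra spanned by 1 and i.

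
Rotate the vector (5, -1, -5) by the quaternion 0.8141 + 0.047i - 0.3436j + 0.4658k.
(5.019, 5.052, -0.538)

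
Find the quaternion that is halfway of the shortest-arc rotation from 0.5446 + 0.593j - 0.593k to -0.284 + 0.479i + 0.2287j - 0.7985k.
0.1528 + 0.2808i + 0.4818j - 0.8159k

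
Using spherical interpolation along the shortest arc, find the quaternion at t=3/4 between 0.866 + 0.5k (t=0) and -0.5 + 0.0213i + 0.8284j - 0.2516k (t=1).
0.6563 - 0.0172i - 0.6687j + 0.349k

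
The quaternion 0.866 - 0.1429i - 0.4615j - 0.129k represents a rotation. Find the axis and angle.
axis = (-0.2858, -0.9229, -0.258), θ = π/3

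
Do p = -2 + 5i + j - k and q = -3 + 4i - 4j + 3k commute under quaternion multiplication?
No: pq = -7 - 24i - 14j - 27k ≠ -7 - 22i + 24j + 21k = qp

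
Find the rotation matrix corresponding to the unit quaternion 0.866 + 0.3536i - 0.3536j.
[[0.7499, -0.2501, -0.6124], [-0.2501, 0.7499, -0.6124], [0.6124, 0.6124, 0.4999]]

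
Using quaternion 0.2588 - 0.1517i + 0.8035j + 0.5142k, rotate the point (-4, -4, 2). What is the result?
(5.84, 0.02, -1.378)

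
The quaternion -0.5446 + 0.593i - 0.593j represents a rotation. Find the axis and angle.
axis = (√2/2, -√2/2, 0), θ = 246°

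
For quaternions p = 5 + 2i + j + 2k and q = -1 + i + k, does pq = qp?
No: pq = -9 + 4i - j + 2k ≠ -9 + 2i - j + 4k = qp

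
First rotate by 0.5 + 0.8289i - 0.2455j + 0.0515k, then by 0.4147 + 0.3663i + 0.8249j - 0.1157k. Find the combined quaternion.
0.1122 + 0.541i + 0.1959j - 0.8102k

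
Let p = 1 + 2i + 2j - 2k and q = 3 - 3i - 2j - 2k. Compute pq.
9 - 5i + 14j - 6k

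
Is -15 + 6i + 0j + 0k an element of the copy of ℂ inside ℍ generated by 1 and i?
Yes. The quaternion -15 + 6i has j- and k-coefficients y = z = 0, so it lies in the complex subalgebra spanned by 1 and i.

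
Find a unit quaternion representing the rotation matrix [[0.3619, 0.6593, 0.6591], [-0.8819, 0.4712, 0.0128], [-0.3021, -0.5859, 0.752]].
0.8039 - 0.1862i + 0.2989j - 0.4793k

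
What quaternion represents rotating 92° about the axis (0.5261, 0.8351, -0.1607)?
0.6947 + 0.3784i + 0.6007j - 0.1156k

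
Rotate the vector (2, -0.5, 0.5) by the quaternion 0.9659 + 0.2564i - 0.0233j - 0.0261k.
(1.947, -0.805, 0.249)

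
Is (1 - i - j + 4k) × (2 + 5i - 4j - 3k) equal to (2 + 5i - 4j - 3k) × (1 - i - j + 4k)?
No: pq = 15 + 22i + 11j + 14k ≠ 15 - 16i - 23j - 4k = qp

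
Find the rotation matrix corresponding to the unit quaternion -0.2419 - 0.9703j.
[[-0.883, 0, 0.4694], [0, 1, 0], [-0.4694, 0, -0.883]]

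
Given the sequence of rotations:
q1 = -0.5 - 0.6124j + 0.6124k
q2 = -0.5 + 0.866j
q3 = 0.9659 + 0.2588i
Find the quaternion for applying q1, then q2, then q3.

q2 · q1 = 0.7803 + 0.5303i - 0.1268j - 0.3062k
q3 · q2 · q1 = 0.6165 + 0.7142i - 0.0432j - 0.3286k
0.6165 + 0.7142i - 0.0432j - 0.3286k


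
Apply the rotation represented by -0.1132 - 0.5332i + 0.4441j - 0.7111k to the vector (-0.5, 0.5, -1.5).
(-1.101, 0.995, -0.74)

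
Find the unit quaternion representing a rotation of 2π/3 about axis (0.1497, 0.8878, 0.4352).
0.5 + 0.1296i + 0.7689j + 0.3769k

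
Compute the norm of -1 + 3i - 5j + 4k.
√51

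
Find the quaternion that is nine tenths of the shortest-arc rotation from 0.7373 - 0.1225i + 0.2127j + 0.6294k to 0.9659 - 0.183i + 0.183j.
0.9626 - 0.1805i + 0.1903j + 0.0681k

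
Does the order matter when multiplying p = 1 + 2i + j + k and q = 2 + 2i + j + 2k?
Yes: pq = -5 + 7i + j + 4k ≠ -5 + 5i + 5j + 4k = qp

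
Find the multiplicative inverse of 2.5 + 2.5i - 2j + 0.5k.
0.1493 - 0.1493i + 0.1194j - 0.0299k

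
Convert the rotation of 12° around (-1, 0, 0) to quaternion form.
0.9945 - 0.1045i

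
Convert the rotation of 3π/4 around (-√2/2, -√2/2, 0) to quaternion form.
0.3827 - 0.6533i - 0.6533j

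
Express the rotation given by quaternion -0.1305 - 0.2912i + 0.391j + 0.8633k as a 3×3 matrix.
[[-0.7963, -0.0024, -0.6048], [-0.453, -0.6602, 0.5991], [-0.4007, 0.7511, 0.5246]]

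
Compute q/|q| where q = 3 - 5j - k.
0.5071 - 0.8452j - 0.169k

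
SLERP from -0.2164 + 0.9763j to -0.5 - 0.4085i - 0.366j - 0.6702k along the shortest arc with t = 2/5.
0.101 + 0.2124i + 0.9074j + 0.3484k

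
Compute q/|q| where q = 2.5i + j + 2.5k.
0.6804i + 0.2722j + 0.6804k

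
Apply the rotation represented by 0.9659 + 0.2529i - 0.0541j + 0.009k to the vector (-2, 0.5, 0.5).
(-2.06, 0.211, 0.459)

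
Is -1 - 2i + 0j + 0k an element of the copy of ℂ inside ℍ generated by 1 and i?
Yes. The quaternion -1 - 2i has j- and k-coefficients y = z = 0, so it lies in the complex subalgebra spanned by 1 and i.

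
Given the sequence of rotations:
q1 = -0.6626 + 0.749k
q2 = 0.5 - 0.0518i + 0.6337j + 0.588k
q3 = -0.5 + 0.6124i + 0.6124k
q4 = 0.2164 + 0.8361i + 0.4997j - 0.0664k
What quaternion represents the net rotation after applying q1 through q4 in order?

q2 · q1 = -0.7717 + 0.509i - 0.3811j - 0.0151k
q3 · q2 · q1 = 0.0834 - 0.4937i + 0.5115j - 0.6984k
q4 · q3 · q2 · q1 = 0.1289 - 0.3521i + 0.7691j + 0.5177k
0.1289 - 0.3521i + 0.7691j + 0.5177k


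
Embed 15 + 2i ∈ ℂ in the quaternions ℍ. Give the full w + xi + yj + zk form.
15 + 2i + 0j + 0k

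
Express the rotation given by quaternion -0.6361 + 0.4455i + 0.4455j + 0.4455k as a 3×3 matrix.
[[0.2061, 0.9637, -0.1698], [-0.1698, 0.2061, 0.9637], [0.9637, -0.1698, 0.2061]]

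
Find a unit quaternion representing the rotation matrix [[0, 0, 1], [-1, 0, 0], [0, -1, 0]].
-0.5 + 0.5i - 0.5j + 0.5k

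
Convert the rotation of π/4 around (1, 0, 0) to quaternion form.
0.9239 + 0.3827i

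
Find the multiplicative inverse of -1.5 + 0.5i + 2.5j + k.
-0.1538 - 0.0513i - 0.2564j - 0.1026k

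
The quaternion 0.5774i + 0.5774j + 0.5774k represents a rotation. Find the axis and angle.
axis = (√3/3, √3/3, √3/3), θ = π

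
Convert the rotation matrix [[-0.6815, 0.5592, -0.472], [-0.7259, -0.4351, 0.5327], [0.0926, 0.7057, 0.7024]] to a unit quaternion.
-0.3827 - 0.113i + 0.3688j + 0.8395k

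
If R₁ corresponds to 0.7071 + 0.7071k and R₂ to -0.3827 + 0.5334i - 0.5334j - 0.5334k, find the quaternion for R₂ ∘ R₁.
0.1066 - 0.7543j - 0.6478k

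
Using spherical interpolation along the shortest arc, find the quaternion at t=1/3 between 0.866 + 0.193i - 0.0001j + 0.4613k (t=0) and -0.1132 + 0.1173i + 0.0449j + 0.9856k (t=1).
0.6165 + 0.1965i + 0.0185j + 0.7622k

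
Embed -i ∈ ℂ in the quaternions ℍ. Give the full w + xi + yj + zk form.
0 - i + 0j + 0k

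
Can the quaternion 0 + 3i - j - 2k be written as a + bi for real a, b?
No. The quaternion 3i - j - 2k has j-coefficient y = -1 and k-coefficient z = -2, not both zero, so it does not lie in the complex subalgebra spanned by 1 and i.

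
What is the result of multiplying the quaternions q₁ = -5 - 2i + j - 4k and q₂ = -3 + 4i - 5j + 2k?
36 - 32i + 10j + 8k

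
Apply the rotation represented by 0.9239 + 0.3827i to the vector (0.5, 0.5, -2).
(0.5, 1.768, -1.061)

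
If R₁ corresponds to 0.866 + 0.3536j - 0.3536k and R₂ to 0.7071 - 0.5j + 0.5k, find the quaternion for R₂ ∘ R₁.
0.9659 - 0.183j + 0.183k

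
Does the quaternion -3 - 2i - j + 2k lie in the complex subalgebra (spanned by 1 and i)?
No. The quaternion -3 - 2i - j + 2k has j-coefficient y = -1 and k-coefficient z = 2, not both zero, so it does not lie in the complex subalgebra spanned by 1 and i.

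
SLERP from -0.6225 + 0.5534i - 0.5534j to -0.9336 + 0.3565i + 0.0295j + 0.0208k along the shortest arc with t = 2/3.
-0.876 + 0.4479i - 0.1782j + 0.0145k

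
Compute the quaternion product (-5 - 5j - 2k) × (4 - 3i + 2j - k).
-12 + 24i - 24j - 18k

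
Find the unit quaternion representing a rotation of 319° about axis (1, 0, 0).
-0.9367 + 0.3502i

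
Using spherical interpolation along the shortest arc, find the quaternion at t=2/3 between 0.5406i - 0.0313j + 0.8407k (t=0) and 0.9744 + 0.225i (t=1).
0.8075 + 0.4394i - 0.0146j + 0.3933k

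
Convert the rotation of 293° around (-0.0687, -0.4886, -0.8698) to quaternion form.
-0.8339 - 0.0379i - 0.2697j - 0.4801k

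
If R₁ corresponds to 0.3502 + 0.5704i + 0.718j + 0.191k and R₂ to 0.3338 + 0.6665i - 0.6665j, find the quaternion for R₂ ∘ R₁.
0.2153 + 0.2965i - 0.121j + 0.9225k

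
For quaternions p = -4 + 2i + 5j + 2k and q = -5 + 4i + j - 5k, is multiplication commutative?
No: pq = 17 - 53i - 11j - 8k ≠ 17 + i - 47j + 28k = qp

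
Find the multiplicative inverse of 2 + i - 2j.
0.2222 - 0.1111i + 0.2222j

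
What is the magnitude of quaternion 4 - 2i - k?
√21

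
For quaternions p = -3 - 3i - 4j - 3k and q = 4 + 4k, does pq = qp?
No: pq = -28i - 4j - 24k ≠ 4i - 28j - 24k = qp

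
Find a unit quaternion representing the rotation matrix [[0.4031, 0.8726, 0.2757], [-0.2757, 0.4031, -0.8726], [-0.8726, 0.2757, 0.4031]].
0.7432 + 0.3863i + 0.3863j - 0.3863k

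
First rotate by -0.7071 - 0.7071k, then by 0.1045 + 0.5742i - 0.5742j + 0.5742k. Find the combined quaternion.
0.3321 + 0.812j - 0.4799k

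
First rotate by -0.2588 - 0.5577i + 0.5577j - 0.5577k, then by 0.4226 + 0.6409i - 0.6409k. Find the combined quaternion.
-0.1094 - 0.0441i + 0.9505j + 0.2876k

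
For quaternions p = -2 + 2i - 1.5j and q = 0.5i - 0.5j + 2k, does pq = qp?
No: pq = -1.75 - 4i - 3j - 4.25k ≠ -1.75 + 2i + 5j - 3.75k = qp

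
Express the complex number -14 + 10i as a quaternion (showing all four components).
-14 + 10i + 0j + 0k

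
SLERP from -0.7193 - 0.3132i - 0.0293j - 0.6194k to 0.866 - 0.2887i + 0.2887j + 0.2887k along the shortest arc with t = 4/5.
-0.877 + 0.1706i - 0.246j - 0.3759k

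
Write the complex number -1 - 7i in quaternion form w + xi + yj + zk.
-1 - 7i + 0j + 0k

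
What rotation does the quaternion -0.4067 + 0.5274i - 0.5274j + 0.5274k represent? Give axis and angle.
axis = (√3/3, -√3/3, √3/3), θ = 228°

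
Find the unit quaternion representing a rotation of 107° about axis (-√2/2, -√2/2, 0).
0.5948 - 0.5684i - 0.5684j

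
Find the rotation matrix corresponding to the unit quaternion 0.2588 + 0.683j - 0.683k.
[[-0.866, 0.3535, 0.3535], [-0.3535, 0.067, -0.933], [-0.3535, -0.933, 0.067]]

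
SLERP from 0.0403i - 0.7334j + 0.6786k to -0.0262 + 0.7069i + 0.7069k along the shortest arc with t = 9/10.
-0.0245 + 0.6647i - 0.0882j + 0.7415k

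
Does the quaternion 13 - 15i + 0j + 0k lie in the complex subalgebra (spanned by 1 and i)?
Yes. The quaternion 13 - 15i has j- and k-coefficients y = z = 0, so it lies in the complex subalgebra spanned by 1 and i.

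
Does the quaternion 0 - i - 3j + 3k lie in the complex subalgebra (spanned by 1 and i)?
No. The quaternion -i - 3j + 3k has j-coefficient y = -3 and k-coefficient z = 3, not both zero, so it does not lie in the complex subalgebra spanned by 1 and i.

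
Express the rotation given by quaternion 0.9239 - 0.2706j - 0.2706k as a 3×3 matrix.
[[0.7071, 0.5, -0.5], [-0.5, 0.8536, 0.1464], [0.5, 0.1464, 0.8536]]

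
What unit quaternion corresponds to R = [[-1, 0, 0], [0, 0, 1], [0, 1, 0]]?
0.7071j + 0.7071k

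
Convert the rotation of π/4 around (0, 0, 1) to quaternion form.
0.9239 + 0.3827k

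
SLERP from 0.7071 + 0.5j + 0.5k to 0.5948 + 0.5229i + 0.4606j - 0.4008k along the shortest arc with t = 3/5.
0.7479 + 0.3601i + 0.5564j - 0.0367k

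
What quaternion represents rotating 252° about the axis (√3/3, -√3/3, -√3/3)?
-0.5878 + 0.4671i - 0.4671j - 0.4671k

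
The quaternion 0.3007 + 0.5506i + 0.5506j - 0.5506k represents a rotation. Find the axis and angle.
axis = (√3/3, √3/3, -√3/3), θ = 145°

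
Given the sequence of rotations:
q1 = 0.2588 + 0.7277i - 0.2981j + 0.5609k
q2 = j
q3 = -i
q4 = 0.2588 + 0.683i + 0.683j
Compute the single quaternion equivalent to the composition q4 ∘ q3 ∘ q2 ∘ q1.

q2 · q1 = 0.2981 + 0.5609i + 0.2588j - 0.7277k
q3 · q2 · q1 = 0.5609 - 0.2981i - 0.7277j - 0.2588k
q4 · q3 · q2 · q1 = 0.8458 + 0.1292i + 0.3715j - 0.3604k
0.8458 + 0.1292i + 0.3715j - 0.3604k


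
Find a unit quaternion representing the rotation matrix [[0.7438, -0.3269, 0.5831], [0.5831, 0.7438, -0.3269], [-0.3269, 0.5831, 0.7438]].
0.8988 + 0.2531i + 0.2531j + 0.2531k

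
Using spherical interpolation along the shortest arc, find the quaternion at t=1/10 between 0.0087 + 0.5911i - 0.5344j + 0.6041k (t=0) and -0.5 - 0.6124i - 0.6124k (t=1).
0.0628 + 0.6089i - 0.4897j + 0.6208k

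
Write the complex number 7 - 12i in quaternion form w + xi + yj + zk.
7 - 12i + 0j + 0k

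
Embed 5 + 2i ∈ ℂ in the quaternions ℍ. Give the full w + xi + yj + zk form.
5 + 2i + 0j + 0k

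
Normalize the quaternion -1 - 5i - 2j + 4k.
-0.1474 - 0.7372i - 0.2949j + 0.5898k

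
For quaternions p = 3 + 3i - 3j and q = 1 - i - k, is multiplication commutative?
No: pq = 6 + 3i - 6k ≠ 6 - 3i - 6j = qp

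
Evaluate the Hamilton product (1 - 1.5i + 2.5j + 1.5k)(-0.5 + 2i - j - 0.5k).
5.75 + 3i - 4.75k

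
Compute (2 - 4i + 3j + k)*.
2 + 4i - 3j - k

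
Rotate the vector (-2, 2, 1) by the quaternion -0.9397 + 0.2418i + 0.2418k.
(-0.74, 2.896, -0.26)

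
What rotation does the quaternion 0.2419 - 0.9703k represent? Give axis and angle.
axis = (0, 0, -1), θ = 152°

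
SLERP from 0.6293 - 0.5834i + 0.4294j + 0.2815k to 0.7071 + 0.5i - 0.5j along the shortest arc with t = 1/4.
0.3097 - 0.7137i + 0.574j + 0.2553k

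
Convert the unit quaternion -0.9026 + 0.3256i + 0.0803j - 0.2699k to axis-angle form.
axis = (0.7564, 0.1865, -0.627), θ = 309°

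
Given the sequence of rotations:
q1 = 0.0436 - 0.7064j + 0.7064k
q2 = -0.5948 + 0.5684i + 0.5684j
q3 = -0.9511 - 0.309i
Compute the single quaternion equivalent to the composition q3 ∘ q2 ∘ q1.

q2 · q1 = 0.3756 + 0.4263i + 0.0434j - 0.8217k
q3 · q2 · q1 = -0.2255 - 0.5215i - 0.2952j + 0.7681k
-0.2255 - 0.5215i - 0.2952j + 0.7681k


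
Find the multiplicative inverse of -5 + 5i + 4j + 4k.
-0.061 - 0.061i - 0.0488j - 0.0488k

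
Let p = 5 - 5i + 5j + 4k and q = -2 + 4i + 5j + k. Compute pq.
-19 + 15i + 36j - 48k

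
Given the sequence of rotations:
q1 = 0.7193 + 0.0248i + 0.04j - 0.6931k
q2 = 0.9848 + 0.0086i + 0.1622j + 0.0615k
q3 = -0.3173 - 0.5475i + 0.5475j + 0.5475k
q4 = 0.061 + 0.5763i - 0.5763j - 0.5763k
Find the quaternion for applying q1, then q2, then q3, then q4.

q2 · q1 = 0.7443 - 0.0843i + 0.1635j - 0.642k
q3 · q2 · q1 = -0.0203 - 0.8218i - 0.042j + 0.5678k
q4 · q3 · q2 · q1 = 0.7754 - 0.4133i + 0.1555j - 0.4515k
0.7754 - 0.4133i + 0.1555j - 0.4515k


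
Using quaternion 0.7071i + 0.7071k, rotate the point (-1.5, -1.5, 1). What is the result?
(1, 1.5, -1.5)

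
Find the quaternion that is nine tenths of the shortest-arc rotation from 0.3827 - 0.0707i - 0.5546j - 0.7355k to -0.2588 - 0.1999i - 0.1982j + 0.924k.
0.282 + 0.1763i + 0.12j - 0.9354k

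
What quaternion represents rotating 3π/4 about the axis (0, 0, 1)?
0.3827 + 0.9239k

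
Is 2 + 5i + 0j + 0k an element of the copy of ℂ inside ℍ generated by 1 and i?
Yes. The quaternion 2 + 5i has j- and k-coefficients y = z = 0, so it lies in the complex subalgebra spanned by 1 and i.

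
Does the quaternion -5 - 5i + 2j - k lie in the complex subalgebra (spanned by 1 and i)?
No. The quaternion -5 - 5i + 2j - k has j-coefficient y = 2 and k-coefficient z = -1, not both zero, so it does not lie in the complex subalgebra spanned by 1 and i.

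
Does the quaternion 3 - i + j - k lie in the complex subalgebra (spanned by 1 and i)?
No. The quaternion 3 - i + j - k has j-coefficient y = 1 and k-coefficient z = -1, not both zero, so it does not lie in the complex subalgebra spanned by 1 and i.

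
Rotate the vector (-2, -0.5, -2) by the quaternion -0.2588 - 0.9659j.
(0.732, -0.5, 2.732)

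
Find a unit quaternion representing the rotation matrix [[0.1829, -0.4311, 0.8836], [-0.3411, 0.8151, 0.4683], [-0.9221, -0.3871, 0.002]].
0.7071 - 0.3024i + 0.6384j + 0.0318k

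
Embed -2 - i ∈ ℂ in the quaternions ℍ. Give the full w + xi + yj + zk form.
-2 - i + 0j + 0k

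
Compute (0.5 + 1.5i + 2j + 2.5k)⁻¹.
0.0392 - 0.1176i - 0.1569j - 0.1961k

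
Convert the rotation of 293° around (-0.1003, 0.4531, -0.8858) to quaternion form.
-0.8339 - 0.0554i + 0.2501j - 0.4889k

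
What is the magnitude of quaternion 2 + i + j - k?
√7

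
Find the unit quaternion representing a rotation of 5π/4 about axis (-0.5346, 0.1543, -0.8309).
-0.3827 - 0.4939i + 0.1426j - 0.7677k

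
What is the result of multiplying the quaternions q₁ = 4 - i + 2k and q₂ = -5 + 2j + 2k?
-24 + i + 10j - 4k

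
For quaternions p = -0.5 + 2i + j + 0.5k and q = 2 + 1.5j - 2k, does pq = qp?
No: pq = -1.5 + 1.25i + 5.25j + 5k ≠ -1.5 + 6.75i - 2.75j - k = qp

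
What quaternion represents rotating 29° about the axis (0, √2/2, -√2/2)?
0.9681 + 0.177j - 0.177k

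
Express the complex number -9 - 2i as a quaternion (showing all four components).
-9 - 2i + 0j + 0k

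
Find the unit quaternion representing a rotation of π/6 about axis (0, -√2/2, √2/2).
0.9659 - 0.183j + 0.183k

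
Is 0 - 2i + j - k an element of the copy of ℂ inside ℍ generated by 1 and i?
No. The quaternion -2i + j - k has j-coefficient y = 1 and k-coefficient z = -1, not both zero, so it does not lie in the complex subalgebra spanned by 1 and i.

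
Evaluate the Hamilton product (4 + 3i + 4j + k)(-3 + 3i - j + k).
-18 + 8i - 16j - 14k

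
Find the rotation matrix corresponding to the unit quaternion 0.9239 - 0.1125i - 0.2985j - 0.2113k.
[[0.7325, 0.4576, -0.504], [-0.3233, 0.8854, 0.334], [0.5991, -0.0817, 0.7965]]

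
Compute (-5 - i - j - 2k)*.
-5 + i + j + 2k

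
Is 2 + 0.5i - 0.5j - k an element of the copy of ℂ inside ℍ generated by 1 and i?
No. The quaternion 2 + 0.5i - 0.5j - k has j-coefficient y = -0.5 and k-coefficient z = -1, not both zero, so it does not lie in the complex subalgebra spanned by 1 and i.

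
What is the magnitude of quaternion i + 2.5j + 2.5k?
3.674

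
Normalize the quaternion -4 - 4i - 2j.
-0.6667 - 0.6667i - 0.3333j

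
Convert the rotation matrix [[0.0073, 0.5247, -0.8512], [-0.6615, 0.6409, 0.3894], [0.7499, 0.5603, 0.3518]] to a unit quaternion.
0.7071 + 0.0604i - 0.5661j - 0.4194k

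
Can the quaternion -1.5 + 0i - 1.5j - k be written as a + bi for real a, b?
No. The quaternion -1.5 - 1.5j - k has j-coefficient y = -1.5 and k-coefficient z = -1, not both zero, so it does not lie in the complex subalgebra spanned by 1 and i.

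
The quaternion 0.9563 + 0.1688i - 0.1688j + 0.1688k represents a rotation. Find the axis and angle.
axis = (√3/3, -√3/3, √3/3), θ = 34°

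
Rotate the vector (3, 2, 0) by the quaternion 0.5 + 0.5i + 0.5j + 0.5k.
(0, 3, 2)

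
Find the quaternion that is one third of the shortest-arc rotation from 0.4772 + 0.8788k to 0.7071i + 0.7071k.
0.344 + 0.2668i + 0.9003k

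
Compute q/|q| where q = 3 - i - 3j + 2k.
0.6255 - 0.2085i - 0.6255j + 0.417k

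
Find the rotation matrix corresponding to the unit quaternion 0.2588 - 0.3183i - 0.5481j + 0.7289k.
[[-0.6634, -0.0284, -0.7477], [0.7262, -0.2652, -0.6343], [-0.1803, -0.9638, 0.1965]]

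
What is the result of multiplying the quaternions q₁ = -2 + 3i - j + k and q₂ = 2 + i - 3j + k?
-11 + 6i + 2j - 8k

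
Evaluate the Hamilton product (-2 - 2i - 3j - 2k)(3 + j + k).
-1 - 7i - 9j - 10k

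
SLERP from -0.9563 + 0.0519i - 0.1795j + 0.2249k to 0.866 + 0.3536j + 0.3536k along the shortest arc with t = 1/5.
-0.9679 + 0.0425i - 0.2224j + 0.1089k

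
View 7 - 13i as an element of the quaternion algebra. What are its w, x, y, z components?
7 - 13i + 0j + 0k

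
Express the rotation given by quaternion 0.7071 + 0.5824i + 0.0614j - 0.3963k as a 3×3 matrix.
[[0.6784, 0.632, -0.3748], [-0.4889, 0.0075, -0.8723], [-0.5484, 0.775, 0.3141]]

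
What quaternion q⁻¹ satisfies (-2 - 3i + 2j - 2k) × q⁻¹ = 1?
-0.0952 + 0.1429i - 0.0952j + 0.0952k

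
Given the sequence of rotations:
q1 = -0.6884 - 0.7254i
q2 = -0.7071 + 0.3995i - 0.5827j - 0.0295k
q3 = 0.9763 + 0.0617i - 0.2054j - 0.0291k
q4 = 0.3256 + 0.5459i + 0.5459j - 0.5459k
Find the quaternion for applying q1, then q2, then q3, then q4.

q2 · q1 = 0.7766 + 0.2379i + 0.4225j - 0.4024k
q3 · q2 · q1 = 0.8186 + 0.3751i + 0.2709j - 0.3405k
q4 · q3 · q2 · q1 = -0.272 + 0.531i + 0.5162j - 0.6146k
-0.272 + 0.531i + 0.5162j - 0.6146k


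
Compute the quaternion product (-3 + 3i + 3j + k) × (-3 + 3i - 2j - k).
7 - 19i + 3j - 15k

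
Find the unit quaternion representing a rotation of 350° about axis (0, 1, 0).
-0.9962 + 0.0872j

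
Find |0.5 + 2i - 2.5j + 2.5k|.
4.093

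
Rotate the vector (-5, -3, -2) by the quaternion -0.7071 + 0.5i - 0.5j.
(-2.414, -0.414, 5.657)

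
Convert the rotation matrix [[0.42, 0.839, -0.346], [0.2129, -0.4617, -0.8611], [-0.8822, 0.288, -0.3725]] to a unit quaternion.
0.3827 + 0.7507i + 0.3503j - 0.409k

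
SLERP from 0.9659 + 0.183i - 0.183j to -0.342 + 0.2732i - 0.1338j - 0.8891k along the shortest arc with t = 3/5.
0.7513 - 0.1053i + 0.0032j + 0.6515k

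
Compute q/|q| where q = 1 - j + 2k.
0.4082 - 0.4082j + 0.8165k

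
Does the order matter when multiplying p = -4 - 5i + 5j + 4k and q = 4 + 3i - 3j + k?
Yes: pq = 10 - 15i + 49j + 12k ≠ 10 - 49i + 15j + 12k = qp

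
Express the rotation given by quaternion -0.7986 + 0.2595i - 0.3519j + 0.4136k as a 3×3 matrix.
[[0.4102, 0.478, 0.7767], [-0.8432, 0.5232, 0.1234], [-0.3474, -0.7056, 0.6177]]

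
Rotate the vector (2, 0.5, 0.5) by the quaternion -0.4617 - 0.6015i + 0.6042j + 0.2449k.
(-0.377, -1.958, 0.725)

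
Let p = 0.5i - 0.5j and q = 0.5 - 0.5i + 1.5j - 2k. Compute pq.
1 + 1.25i + 0.75j + 0.5k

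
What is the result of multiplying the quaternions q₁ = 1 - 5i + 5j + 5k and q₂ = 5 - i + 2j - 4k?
10 - 56i + 2j + 16k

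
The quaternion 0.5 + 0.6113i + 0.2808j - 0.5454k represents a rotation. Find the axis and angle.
axis = (0.7059, 0.3242, -0.6298), θ = 2π/3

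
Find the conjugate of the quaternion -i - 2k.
i + 2k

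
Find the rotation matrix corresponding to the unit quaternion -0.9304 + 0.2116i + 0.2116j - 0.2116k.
[[0.8209, -0.3042, -0.4833], [0.4833, 0.8209, 0.3042], [0.3042, -0.4833, 0.8209]]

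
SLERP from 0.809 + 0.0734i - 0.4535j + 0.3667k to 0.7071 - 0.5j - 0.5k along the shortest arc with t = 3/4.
0.7957 + 0.021i - 0.5288j - 0.2946k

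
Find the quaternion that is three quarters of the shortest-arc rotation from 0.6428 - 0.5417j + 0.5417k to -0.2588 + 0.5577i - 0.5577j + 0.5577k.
-0.0168 + 0.4612i - 0.6273j + 0.6273k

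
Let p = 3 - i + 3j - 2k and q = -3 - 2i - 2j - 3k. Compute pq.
-11 - 16i - 14j + 5k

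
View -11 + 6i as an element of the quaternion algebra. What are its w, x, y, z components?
-11 + 6i + 0j + 0k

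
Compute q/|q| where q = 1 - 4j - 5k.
0.1543 - 0.6172j - 0.7715k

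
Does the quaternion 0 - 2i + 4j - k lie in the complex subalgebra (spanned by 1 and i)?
No. The quaternion -2i + 4j - k has j-coefficient y = 4 and k-coefficient z = -1, not both zero, so it does not lie in the complex subalgebra spanned by 1 and i.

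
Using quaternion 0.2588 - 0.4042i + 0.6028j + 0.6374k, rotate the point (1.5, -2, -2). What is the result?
(1.232, -1.913, -2.252)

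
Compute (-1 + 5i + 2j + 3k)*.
-1 - 5i - 2j - 3k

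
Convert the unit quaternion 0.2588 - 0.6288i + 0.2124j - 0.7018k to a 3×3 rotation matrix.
[[-0.0753, 0.0961, 0.9925], [-0.6304, -0.7758, 0.0273], [0.7726, -0.6236, 0.119]]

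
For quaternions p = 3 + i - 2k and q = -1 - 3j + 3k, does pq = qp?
No: pq = 3 - 7i - 12j + 8k ≠ 3 + 5i - 6j + 14k = qp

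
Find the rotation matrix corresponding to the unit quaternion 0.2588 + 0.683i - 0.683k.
[[0.067, 0.3535, -0.933], [-0.3535, -0.866, -0.3535], [-0.933, 0.3535, 0.067]]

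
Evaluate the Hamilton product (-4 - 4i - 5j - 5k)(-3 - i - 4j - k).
-17 + i + 32j + 30k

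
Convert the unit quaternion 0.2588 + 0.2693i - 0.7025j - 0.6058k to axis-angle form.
axis = (0.2788, -0.7273, -0.6272), θ = 5π/6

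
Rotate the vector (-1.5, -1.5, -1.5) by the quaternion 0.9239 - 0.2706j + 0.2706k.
(0.439, -1.811, -1.811)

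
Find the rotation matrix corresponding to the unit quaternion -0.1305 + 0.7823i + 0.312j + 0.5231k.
[[0.258, 0.6247, 0.737], [0.3516, -0.7713, 0.5306], [0.8999, 0.1222, -0.4187]]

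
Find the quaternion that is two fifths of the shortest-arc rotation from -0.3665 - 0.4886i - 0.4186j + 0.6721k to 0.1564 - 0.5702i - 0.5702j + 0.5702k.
-0.1622 - 0.5423i - 0.4988j + 0.6563k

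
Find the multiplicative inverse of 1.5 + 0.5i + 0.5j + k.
0.4 - 0.1333i - 0.1333j - 0.2667k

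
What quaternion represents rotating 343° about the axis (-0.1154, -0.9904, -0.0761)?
-0.989 - 0.0171i - 0.1464j - 0.0112k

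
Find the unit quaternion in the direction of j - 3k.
0.3162j - 0.9487k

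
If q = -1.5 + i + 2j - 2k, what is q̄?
-1.5 - i - 2j + 2k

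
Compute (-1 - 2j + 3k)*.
-1 + 2j - 3k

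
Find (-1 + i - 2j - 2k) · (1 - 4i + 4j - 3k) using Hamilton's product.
5 + 19i + 5j - 3k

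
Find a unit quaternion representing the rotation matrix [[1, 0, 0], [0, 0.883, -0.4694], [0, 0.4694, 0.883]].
0.9703 + 0.2419i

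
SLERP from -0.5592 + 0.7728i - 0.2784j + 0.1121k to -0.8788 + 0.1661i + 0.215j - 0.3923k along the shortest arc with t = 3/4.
-0.8813 + 0.3646i + 0.0923j - 0.286k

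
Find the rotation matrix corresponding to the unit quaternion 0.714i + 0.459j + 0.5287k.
[[0.0196, 0.6555, 0.755], [0.6555, -0.5786, 0.4853], [0.755, 0.4853, -0.441]]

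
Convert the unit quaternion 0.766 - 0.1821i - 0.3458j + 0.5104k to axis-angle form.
axis = (-0.2833, -0.5379, 0.794), θ = 80°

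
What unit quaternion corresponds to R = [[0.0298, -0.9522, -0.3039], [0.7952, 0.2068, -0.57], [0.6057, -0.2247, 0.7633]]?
0.7071 + 0.1221i - 0.3216j + 0.6178k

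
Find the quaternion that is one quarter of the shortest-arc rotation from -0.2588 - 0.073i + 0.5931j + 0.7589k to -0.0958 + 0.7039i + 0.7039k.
-0.2395 + 0.1502i + 0.4835j + 0.8284k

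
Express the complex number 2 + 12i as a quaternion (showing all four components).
2 + 12i + 0j + 0k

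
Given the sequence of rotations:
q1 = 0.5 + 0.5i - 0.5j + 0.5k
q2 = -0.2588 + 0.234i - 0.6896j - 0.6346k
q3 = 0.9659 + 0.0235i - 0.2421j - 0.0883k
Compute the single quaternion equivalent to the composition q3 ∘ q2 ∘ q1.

q2 · q1 = -0.2739 - 0.6745i - 0.6497j - 0.2189k
q3 · q2 · q1 = -0.4253 - 0.6623i - 0.4965j - 0.3658k
-0.4253 - 0.6623i - 0.4965j - 0.3658k


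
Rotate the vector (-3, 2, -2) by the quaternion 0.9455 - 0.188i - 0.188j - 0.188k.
(-1.154, 1.719, -3.565)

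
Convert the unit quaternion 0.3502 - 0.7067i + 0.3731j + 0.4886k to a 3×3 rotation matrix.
[[0.2441, -0.8696, -0.4293], [-0.1851, -0.4763, 0.8596], [-0.9519, -0.1304, -0.2773]]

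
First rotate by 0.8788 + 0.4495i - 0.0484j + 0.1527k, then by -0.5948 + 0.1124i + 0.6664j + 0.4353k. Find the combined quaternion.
-0.6075 - 0.0458i + 0.7929j - 0.0133k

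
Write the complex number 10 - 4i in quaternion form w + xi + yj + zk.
10 - 4i + 0j + 0k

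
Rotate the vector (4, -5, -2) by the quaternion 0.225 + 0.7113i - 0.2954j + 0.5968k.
(2.464, 4.36, 4.463)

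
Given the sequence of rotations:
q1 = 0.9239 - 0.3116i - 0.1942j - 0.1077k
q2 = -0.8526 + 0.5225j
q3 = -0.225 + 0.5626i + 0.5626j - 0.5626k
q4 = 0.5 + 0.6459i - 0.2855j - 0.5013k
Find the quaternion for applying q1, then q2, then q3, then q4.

q2 · q1 = -0.6862 + 0.2094i + 0.6483j + 0.2546k
q3 · q2 · q1 = -0.1849 + 0.0748i - 0.793j + 0.5757k
q4 · q3 · q2 · q1 = -0.0786 - 0.6439i - 0.7531j - 0.1103k
-0.0786 - 0.6439i - 0.7531j - 0.1103k


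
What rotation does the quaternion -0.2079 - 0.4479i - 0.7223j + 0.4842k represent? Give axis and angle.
axis = (-0.4579, -0.7384, 0.495), θ = 204°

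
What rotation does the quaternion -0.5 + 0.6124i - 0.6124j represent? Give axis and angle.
axis = (√2/2, -√2/2, 0), θ = 4π/3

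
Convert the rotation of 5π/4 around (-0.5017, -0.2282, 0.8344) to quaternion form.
-0.3827 - 0.4635i - 0.2108j + 0.7709k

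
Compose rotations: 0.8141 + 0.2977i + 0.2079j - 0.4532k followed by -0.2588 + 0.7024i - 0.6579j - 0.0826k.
-0.3205 + 0.8101i - 0.2957j + 0.3919k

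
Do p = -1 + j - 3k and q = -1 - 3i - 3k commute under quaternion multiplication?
No: pq = -8 + 8j + 9k ≠ -8 + 6i - 10j + 3k = qp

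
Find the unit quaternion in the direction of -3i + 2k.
-0.8321i + 0.5547k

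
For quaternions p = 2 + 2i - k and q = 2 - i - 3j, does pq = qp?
No: pq = 6 - i - 5j - 8k ≠ 6 + 5i - 7j + 4k = qp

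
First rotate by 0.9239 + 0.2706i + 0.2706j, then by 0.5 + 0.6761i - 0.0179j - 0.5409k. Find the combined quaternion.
0.2838 + 0.9063i - 0.0276j - 0.3119k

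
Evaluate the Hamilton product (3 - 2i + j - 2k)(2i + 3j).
1 + 12i + 5j - 8k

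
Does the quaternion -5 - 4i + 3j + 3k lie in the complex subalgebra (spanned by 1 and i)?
No. The quaternion -5 - 4i + 3j + 3k has j-coefficient y = 3 and k-coefficient z = 3, not both zero, so it does not lie in the complex subalgebra spanned by 1 and i.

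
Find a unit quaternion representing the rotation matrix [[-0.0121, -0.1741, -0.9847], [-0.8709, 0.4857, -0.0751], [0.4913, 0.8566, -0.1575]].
0.5736 + 0.4061i - 0.6433j - 0.3037k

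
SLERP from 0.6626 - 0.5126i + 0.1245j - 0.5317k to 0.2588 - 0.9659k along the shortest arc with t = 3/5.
0.4588 - 0.2256i + 0.0548j - 0.8577k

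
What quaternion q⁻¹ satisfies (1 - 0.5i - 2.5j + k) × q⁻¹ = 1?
0.1176 + 0.0588i + 0.2941j - 0.1176k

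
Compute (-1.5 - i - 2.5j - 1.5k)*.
-1.5 + i + 2.5j + 1.5k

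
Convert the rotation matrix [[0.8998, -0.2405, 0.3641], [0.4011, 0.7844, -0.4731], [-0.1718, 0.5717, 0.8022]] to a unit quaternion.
0.9336 + 0.2798i + 0.1435j + 0.1718k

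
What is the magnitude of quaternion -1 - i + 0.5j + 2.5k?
2.915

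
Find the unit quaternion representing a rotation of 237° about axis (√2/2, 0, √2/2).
-0.4772 + 0.6214i + 0.6214k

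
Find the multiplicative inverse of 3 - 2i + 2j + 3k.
0.1154 + 0.0769i - 0.0769j - 0.1154k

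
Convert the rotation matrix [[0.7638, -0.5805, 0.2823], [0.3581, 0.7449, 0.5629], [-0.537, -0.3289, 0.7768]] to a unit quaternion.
0.9063 - 0.246i + 0.226j + 0.2589k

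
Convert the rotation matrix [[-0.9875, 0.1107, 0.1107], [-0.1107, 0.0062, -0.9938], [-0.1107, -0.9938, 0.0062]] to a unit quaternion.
-0.0785 - 0.7049j + 0.7049k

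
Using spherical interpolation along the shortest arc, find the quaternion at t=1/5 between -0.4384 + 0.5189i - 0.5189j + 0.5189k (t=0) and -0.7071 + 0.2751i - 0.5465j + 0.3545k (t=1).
-0.4993 + 0.4757i - 0.5314j + 0.492k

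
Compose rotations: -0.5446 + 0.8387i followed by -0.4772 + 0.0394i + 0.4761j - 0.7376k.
0.2268 - 0.4217i - 0.8779j + 0.0024k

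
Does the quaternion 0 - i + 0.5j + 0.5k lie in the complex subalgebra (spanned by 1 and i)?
No. The quaternion -i + 0.5j + 0.5k has j-coefficient y = 0.5 and k-coefficient z = 0.5, not both zero, so it does not lie in the complex subalgebra spanned by 1 and i.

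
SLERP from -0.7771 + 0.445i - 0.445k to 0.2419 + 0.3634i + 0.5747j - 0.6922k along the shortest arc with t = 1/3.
-0.5074 + 0.5078i + 0.2488j - 0.6502k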